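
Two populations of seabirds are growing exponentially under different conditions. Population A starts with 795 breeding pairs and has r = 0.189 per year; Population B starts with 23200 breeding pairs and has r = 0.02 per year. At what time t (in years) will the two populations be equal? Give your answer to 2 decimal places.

19.96 years

Set 795·e^(0.189t) = 23200·e^(0.02t).
e^((0.189 − 0.02)t) = 23200/795 → e^(0.169·t) = 29.182.
0.169·t = ln(29.182) = 3.3736, so t = 3.3736/0.169 = 19.962.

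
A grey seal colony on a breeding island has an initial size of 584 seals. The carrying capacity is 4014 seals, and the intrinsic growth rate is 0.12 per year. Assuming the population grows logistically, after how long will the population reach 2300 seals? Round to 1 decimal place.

17.2 years

A = (K − N₀)/N₀ = (4014 − 584)/584 = 5.8733.
Solve 4014/(1 + 5.8733·e^(−0.12t)) = 2300: 1 + 5.8733·e^(−0.12t) = 1.7452, so e^(−0.12t) = 0.126882.
−0.12·t = ln(0.126882) = -2.0645, so t = 2.0645/0.12 = 17.204.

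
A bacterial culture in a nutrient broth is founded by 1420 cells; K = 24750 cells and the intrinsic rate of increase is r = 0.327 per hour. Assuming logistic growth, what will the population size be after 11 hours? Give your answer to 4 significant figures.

17070 cells

A = (K − N₀)/N₀ = (24750 − 1420)/1420 = 16.43.
N(t) = K/(1 + A·e^(−rt)) = 24750/(1 + 16.43×e^(−0.327×11)).
e^(−3.597) = 0.027406; denominator = 1 + 16.43×0.027406 = 1.4503.
N = 24750/1.4503 = 17065.8.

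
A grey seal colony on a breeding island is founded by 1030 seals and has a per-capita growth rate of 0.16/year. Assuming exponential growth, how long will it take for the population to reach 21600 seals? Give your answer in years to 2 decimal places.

19.02 years

Set N₀·e^(rt) = 21600: e^(0.16·t) = 21600/1030 = 20.971.
0.16·t = ln(20.971) = 3.0431, so t = 3.0431/0.16 = 19.02.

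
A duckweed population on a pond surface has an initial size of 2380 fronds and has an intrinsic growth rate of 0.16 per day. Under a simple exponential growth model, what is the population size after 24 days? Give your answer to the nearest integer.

110731 fronds

N(t) = N₀·e^(rt) = 2380 × e^(0.16×24) = 2380 × e^3.84.
e^3.84 ≈ 46.525, so N ≈ 2380 × 46.525 = 110731.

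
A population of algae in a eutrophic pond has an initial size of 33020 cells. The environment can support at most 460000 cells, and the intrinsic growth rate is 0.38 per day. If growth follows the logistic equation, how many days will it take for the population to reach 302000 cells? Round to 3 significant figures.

A = (K − N₀)/N₀ = (460000 − 33020)/33020 = 12.931.
Solve 460000/(1 + 12.931·e^(−0.38t)) = 302000: 1 + 12.931·e^(−0.38t) = 1.5232, so e^(−0.38t) = 0.0404594.
−0.38·t = ln(0.0404594) = -3.2075, so t = 3.2075/0.38 = 8.4407.

8.44 days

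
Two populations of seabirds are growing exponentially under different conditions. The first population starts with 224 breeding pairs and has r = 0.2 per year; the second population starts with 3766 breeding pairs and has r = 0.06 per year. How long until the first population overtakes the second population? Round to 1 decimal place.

20.2 years

Set 224·e^(0.2t) = 3766·e^(0.06t).
e^((0.2 − 0.06)t) = 3766/224 → e^(0.14·t) = 16.812.
0.14·t = ln(16.812) = 2.8221, so t = 2.8221/0.14 = 20.158.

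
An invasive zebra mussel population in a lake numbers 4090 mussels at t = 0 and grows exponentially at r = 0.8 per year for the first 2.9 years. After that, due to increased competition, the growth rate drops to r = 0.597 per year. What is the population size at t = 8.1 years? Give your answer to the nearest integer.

Phase 1: N(2.9) = 4090·e^(0.8×2.9) = 4090·e^2.32 = 41618.5.
Phase 2 runs for 8.1 − 2.9 = 5.2 years at r = 0.597.
N(8.1) = 41618.5·e^(0.597×5.2) = 41618.5·e^3.104 = 927919.

927919 mussels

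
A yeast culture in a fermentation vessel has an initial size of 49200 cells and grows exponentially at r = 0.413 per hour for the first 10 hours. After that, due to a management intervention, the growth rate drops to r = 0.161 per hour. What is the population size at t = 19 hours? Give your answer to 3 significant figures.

13000000 cells

Phase 1: N(10) = 49200·e^(0.413×10) = 49200·e^4.13 = 3.059154×10^6.
Phase 2 runs for 19 − 10 = 9 hours at r = 0.161.
N(19) = 3.059154×10^6·e^(0.161×9) = 3.059154×10^6·e^1.449 = 1.302849×10^7.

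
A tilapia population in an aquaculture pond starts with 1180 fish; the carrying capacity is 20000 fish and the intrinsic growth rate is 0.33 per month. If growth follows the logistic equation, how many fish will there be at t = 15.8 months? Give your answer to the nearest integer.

18403 fish

A = (K − N₀)/N₀ = (20000 − 1180)/1180 = 15.949.
N(t) = K/(1 + A·e^(−rt)) = 20000/(1 + 15.949×e^(−0.33×15.8)).
e^(−5.214) = 0.0054399; denominator = 1 + 15.949×0.0054399 = 1.0868.
N = 20000/1.0868 = 18403.3.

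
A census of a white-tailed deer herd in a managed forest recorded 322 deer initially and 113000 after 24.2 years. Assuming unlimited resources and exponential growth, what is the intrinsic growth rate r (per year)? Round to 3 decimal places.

From N(t) = N₀·e^(rt): e^(r·24.2) = 113000/322 = 350.93.
r·24.2 = ln(350.93) = 5.8606, so r = 5.8606/24.2 = 0.24217.

0.242 per year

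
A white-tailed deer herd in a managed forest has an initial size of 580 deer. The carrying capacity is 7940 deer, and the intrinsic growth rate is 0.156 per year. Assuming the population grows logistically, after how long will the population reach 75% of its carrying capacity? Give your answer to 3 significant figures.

A = (K − N₀)/N₀ = (7940 − 580)/580 = 12.69.
Solve 7940/(1 + 12.69·e^(−0.156t)) = 5955: 1 + 12.69·e^(−0.156t) = 1.3333, so e^(−0.156t) = 0.0262681.
−0.156·t = ln(0.0262681) = -3.6394, so t = 3.6394/0.156 = 23.329.

23.3 years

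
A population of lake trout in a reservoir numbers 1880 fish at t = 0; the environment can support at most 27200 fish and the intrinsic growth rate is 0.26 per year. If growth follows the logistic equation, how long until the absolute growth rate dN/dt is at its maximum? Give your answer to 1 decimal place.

10.0 years

Logistic growth is fastest at N = K/2 = 13600.
A = (K − N₀)/N₀ = 13.468. Set K/(1 + A·e^(−rt)) = K/2 → A·e^(−rt) = 1.
e^(−0.26t) = 1/13.468 = 0.0742496, so t = ln(13.468)/0.26 = 2.6003/0.26 = 10.001.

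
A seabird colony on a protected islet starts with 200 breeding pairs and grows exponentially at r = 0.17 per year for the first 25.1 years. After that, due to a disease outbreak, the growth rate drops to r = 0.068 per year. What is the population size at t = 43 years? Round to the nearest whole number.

Phase 1: N(25.1) = 200·e^(0.17×25.1) = 200·e^4.267 = 14261.5.
Phase 2 runs for 43 − 25.1 = 17.9 years at r = 0.068.
N(43) = 14261.5·e^(0.068×17.9) = 14261.5·e^1.217 = 48171.2.

48171 breeding pairs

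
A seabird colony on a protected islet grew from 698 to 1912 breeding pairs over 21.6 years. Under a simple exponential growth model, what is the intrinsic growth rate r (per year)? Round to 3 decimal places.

0.047 per year

From N(t) = N₀·e^(rt): e^(r·21.6) = 1912/698 = 2.7393.
r·21.6 = ln(2.7393) = 1.0077, so r = 1.0077/21.6 = 0.046652.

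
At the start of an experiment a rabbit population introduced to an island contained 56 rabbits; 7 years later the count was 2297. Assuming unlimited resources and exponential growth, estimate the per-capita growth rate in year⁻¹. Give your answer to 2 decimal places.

0.53 per year

From N(t) = N₀·e^(rt): e^(r·7) = 2297/56 = 41.018.
r·7 = ln(41.018) = 3.714, so r = 3.714/7 = 0.53057.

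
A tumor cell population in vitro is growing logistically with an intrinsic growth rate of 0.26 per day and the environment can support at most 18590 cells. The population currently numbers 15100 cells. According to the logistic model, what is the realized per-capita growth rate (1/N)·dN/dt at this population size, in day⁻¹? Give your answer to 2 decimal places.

0.05 per day

(1/N)·dN/dt = r(1 − N/K) = 0.26 × (1 − 15100/18590).
= 0.26 × 0.18774 = 0.048811.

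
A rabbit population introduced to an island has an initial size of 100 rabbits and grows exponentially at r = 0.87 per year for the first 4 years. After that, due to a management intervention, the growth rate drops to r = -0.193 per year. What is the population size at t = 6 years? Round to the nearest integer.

Phase 1: N(4) = 100·e^(0.87×4) = 100·e^3.48 = 3245.97.
Phase 2 runs for 6 − 4 = 2 years at r = -0.193.
N(6) = 3245.97·e^(-0.193×2) = 3245.97·e^-0.386 = 2206.52.

2207 rabbits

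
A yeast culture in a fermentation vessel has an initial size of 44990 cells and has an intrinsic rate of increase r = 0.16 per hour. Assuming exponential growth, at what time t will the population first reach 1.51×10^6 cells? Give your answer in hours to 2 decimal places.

21.96 hours

Set N₀·e^(rt) = 1.51×10^6: e^(0.16·t) = 1.51×10^6/44990 = 33.563.
0.16·t = ln(33.563) = 3.5134, so t = 3.5134/0.16 = 21.959.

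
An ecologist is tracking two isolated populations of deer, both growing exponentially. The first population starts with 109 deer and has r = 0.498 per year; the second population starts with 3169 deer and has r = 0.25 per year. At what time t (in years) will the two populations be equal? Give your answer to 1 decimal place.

Set 109·e^(0.498t) = 3169·e^(0.25t).
e^((0.498 − 0.25)t) = 3169/109 → e^(0.248·t) = 29.073.
0.248·t = ln(29.073) = 3.3698, so t = 3.3698/0.248 = 13.588.

13.6 years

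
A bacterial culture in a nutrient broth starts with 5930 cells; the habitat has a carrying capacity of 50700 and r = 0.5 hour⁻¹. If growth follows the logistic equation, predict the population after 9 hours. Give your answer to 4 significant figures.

A = (K − N₀)/N₀ = (50700 − 5930)/5930 = 7.5497.
N(t) = K/(1 + A·e^(−rt)) = 50700/(1 + 7.5497×e^(−0.5×9)).
e^(−4.5) = 0.011109; denominator = 1 + 7.5497×0.011109 = 1.0839.
N = 50700/1.0839 = 46776.8.

46780 cells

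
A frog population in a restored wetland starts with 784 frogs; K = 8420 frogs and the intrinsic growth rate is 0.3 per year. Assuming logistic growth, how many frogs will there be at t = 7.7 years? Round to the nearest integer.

4281 frogs

A = (K − N₀)/N₀ = (8420 − 784)/784 = 9.7398.
N(t) = K/(1 + A·e^(−rt)) = 8420/(1 + 9.7398×e^(−0.3×7.7)).
e^(−2.31) = 0.099261; denominator = 1 + 9.7398×0.099261 = 1.9668.
N = 8420/1.9668 = 4281.1.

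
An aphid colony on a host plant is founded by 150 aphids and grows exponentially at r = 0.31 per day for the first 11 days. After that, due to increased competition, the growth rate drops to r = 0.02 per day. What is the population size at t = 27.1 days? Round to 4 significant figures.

6264 aphids

Phase 1: N(11) = 150·e^(0.31×11) = 150·e^3.41 = 4539.79.
Phase 2 runs for 27.1 − 11 = 16.1 days at r = 0.02.
N(27.1) = 4539.79·e^(0.02×16.1) = 4539.79·e^0.322 = 6264.38.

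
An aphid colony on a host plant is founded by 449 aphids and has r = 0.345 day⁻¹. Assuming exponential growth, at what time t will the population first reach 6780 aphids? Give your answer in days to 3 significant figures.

7.87 days

Set N₀·e^(rt) = 6780: e^(0.345·t) = 6780/449 = 15.1.
0.345·t = ln(15.1) = 2.7147, so t = 2.7147/0.345 = 7.8687.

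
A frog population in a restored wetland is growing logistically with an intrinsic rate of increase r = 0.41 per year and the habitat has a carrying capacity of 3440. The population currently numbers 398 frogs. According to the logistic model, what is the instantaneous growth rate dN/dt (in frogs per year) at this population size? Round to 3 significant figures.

144 frogs per year

dN/dt = rN(1 − N/K) = 0.41 × 398 × (1 − 398/3440).
1 − 398/3440 = 0.8843; dN/dt = 0.41 × 398 × 0.8843 = 144.3.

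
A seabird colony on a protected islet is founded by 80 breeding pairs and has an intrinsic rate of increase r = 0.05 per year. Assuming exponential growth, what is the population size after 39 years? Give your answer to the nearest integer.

562 breeding pairs

N(t) = N₀·e^(rt) = 80 × e^(0.05×39) = 80 × e^1.95.
e^1.95 ≈ 7.0287, so N ≈ 80 × 7.0287 = 562.295.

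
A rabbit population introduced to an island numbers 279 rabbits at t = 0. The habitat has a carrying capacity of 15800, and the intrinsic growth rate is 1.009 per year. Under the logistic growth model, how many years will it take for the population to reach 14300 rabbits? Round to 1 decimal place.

6.2 years

A = (K − N₀)/N₀ = (15800 − 279)/279 = 55.631.
Solve 15800/(1 + 55.631·e^(−1.009t)) = 14300: 1 + 55.631·e^(−1.009t) = 1.1049, so e^(−1.009t) = 0.00188556.
−1.009·t = ln(0.00188556) = -6.2735, so t = 6.2735/1.009 = 6.2176.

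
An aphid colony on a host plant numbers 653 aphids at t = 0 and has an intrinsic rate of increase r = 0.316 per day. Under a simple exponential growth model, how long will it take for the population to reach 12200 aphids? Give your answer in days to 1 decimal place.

Set N₀·e^(rt) = 12200: e^(0.316·t) = 12200/653 = 18.683.
0.316·t = ln(18.683) = 2.9276, so t = 2.9276/0.316 = 9.2646.

9.3 days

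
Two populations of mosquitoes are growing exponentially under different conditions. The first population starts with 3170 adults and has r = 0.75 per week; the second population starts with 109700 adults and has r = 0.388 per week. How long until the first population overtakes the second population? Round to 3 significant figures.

9.79 weeks

Set 3170·e^(0.75t) = 109700·e^(0.388t).
e^((0.75 − 0.388)t) = 109700/3170 → e^(0.362·t) = 34.606.
0.362·t = ln(34.606) = 3.544, so t = 3.544/0.362 = 9.7901.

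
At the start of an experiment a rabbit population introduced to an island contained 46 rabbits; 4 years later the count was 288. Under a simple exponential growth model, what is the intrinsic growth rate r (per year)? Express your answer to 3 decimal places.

From N(t) = N₀·e^(rt): e^(r·4) = 288/46 = 6.2609.
r·4 = ln(6.2609) = 1.8343, so r = 1.8343/4 = 0.45858.

0.459 per year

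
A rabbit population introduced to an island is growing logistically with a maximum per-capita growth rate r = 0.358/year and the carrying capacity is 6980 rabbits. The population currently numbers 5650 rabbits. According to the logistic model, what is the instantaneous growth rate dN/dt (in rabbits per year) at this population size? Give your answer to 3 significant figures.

dN/dt = rN(1 − N/K) = 0.358 × 5650 × (1 − 5650/6980).
1 − 5650/6980 = 0.19054; dN/dt = 0.358 × 5650 × 0.19054 = 385.41.

385 rabbits per year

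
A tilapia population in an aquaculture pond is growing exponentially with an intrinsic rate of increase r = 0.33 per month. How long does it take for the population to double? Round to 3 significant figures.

2.10 months

Doubling time t_d = ln(2)/r = 0.6931/0.33 = 2.1004.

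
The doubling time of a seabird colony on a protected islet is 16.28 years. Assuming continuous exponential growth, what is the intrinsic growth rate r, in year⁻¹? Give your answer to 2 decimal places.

r = ln(2)/t_d = 0.6931/16.28 = 0.042577.

0.04 per year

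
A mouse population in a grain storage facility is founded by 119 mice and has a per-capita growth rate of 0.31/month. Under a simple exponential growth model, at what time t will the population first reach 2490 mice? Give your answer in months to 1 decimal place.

9.8 months

Set N₀·e^(rt) = 2490: e^(0.31·t) = 2490/119 = 20.924.
0.31·t = ln(20.924) = 3.0409, so t = 3.0409/0.31 = 9.8094.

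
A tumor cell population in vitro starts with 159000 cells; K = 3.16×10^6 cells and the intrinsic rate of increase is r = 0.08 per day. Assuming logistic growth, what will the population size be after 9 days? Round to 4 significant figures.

310200 cells

A = (K − N₀)/N₀ = (3.16×10^6 − 159000)/159000 = 18.874.
N(t) = K/(1 + A·e^(−rt)) = 3.16×10^6/(1 + 18.874×e^(−0.08×9)).
e^(−0.72) = 0.48675; denominator = 1 + 18.874×0.48675 = 10.187.
N = 3.16×10^6/10.187 = 310197.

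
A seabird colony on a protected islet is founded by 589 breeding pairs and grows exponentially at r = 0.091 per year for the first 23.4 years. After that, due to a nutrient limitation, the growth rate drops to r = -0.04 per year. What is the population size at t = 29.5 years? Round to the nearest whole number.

Phase 1: N(23.4) = 589·e^(0.091×23.4) = 589·e^2.129 = 4953.38.
Phase 2 runs for 29.5 − 23.4 = 6.1 years at r = -0.04.
N(29.5) = 4953.38·e^(-0.04×6.1) = 4953.38·e^-0.244 = 3880.91.

3881 breeding pairs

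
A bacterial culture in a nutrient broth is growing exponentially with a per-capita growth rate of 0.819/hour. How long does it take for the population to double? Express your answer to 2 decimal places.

Doubling time t_d = ln(2)/r = 0.6931/0.819 = 0.84633.

0.85 hours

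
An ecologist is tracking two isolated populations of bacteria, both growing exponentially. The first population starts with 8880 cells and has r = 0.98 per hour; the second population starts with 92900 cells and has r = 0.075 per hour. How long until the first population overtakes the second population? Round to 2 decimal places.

2.59 hours

Set 8880·e^(0.98t) = 92900·e^(0.075t).
e^((0.98 − 0.075)t) = 92900/8880 → e^(0.905·t) = 10.462.
0.905·t = ln(10.462) = 2.3477, so t = 2.3477/0.905 = 2.5942.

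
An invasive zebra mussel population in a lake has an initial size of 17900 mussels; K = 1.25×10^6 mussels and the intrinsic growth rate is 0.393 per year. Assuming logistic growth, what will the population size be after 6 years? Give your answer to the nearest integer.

A = (K − N₀)/N₀ = (1.25×10^6 − 17900)/17900 = 68.832.
N(t) = K/(1 + A·e^(−rt)) = 1.25×10^6/(1 + 68.832×e^(−0.393×6)).
e^(−2.358) = 0.094609; denominator = 1 + 68.832×0.094609 = 7.5122.
N = 1.25×10^6/7.5122 = 166396.

166396 mussels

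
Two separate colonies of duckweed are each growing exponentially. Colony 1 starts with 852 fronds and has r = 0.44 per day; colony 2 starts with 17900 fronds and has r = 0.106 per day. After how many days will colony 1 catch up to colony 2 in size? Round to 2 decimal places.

9.12 days

Set 852·e^(0.44t) = 17900·e^(0.106t).
e^((0.44 − 0.106)t) = 17900/852 → e^(0.334·t) = 21.009.
0.334·t = ln(21.009) = 3.045, so t = 3.045/0.334 = 9.1167.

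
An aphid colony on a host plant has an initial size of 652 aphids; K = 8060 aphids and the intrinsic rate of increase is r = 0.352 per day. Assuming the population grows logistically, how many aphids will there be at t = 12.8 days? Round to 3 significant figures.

7160 aphids

A = (K − N₀)/N₀ = (8060 − 652)/652 = 11.362.
N(t) = K/(1 + A·e^(−rt)) = 8060/(1 + 11.362×e^(−0.352×12.8)).
e^(−4.506) = 0.011047; denominator = 1 + 11.362×0.011047 = 1.1255.
N = 8060/1.1255 = 7161.17.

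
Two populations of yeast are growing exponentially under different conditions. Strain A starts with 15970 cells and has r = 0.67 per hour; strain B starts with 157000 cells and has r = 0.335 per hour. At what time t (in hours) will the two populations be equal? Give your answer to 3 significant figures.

Set 15970·e^(0.67t) = 157000·e^(0.335t).
e^((0.67 − 0.335)t) = 157000/15970 → e^(0.335·t) = 9.8309.
0.335·t = ln(9.8309) = 2.2855, so t = 2.2855/0.335 = 6.8225.

6.82 hours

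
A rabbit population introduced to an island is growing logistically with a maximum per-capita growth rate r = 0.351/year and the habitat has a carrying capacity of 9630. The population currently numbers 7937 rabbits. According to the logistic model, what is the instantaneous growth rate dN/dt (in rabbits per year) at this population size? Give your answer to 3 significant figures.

dN/dt = rN(1 − N/K) = 0.351 × 7937 × (1 − 7937/9630).
1 − 7937/9630 = 0.1758; dN/dt = 0.351 × 7937 × 0.1758 = 489.77.

490 rabbits per year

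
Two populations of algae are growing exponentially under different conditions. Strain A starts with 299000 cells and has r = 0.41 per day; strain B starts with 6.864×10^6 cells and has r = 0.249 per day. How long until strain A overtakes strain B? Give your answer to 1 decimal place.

19.5 days

Set 299000·e^(0.41t) = 6.864×10^6·e^(0.249t).
e^((0.41 − 0.249)t) = 6.864×10^6/299000 → e^(0.161·t) = 22.957.
0.161·t = ln(22.957) = 3.1336, so t = 3.1336/0.161 = 19.463.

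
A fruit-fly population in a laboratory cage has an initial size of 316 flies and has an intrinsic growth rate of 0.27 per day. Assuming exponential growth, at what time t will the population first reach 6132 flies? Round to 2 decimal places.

Set N₀·e^(rt) = 6132: e^(0.27·t) = 6132/316 = 19.405.
0.27·t = ln(19.405) = 2.9655, so t = 2.9655/0.27 = 10.983.

10.98 days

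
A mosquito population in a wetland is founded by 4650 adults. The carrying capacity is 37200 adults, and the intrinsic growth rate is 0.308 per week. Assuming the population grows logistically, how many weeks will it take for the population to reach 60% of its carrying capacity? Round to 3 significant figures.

7.63 weeks

A = (K − N₀)/N₀ = (37200 − 4650)/4650 = 7.
Solve 37200/(1 + 7·e^(−0.308t)) = 22320: 1 + 7·e^(−0.308t) = 1.6667, so e^(−0.308t) = 0.0952381.
−0.308·t = ln(0.0952381) = -2.3514, so t = 2.3514/0.308 = 7.6343.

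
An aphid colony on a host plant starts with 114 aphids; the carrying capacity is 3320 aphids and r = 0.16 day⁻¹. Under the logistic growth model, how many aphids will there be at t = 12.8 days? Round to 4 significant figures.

717.4 aphids

A = (K − N₀)/N₀ = (3320 − 114)/114 = 28.123.
N(t) = K/(1 + A·e^(−rt)) = 3320/(1 + 28.123×e^(−0.16×12.8)).
e^(−2.048) = 0.12899; denominator = 1 + 28.123×0.12899 = 4.6276.
N = 3320/4.6276 = 717.429.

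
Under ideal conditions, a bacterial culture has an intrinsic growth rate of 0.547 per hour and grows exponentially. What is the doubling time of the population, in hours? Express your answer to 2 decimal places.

1.27 hours

Doubling time t_d = ln(2)/r = 0.6931/0.547 = 1.2672.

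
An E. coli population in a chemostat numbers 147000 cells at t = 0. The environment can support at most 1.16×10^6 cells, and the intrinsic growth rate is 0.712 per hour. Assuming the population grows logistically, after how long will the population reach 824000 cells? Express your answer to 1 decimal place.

4.0 hours

A = (K − N₀)/N₀ = (1.16×10^6 − 147000)/147000 = 6.8912.
Solve 1.16×10^6/(1 + 6.8912·e^(−0.712t)) = 824000: 1 + 6.8912·e^(−0.712t) = 1.4078, so e^(−0.712t) = 0.0591725.
−0.712·t = ln(0.0591725) = -2.8273, so t = 2.8273/0.712 = 3.9709.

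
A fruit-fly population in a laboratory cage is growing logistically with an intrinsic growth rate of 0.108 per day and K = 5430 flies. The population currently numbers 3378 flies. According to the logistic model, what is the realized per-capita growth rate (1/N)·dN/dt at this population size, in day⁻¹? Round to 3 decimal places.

0.041 per day

(1/N)·dN/dt = r(1 − N/K) = 0.108 × (1 − 3378/5430).
= 0.108 × 0.3779 = 0.040813.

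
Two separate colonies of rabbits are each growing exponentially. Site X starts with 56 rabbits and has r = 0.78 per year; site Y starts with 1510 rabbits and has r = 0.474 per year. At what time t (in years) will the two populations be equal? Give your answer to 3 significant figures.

Set 56·e^(0.78t) = 1510·e^(0.474t).
e^((0.78 − 0.474)t) = 1510/56 → e^(0.306·t) = 26.964.
0.306·t = ln(26.964) = 3.2945, so t = 3.2945/0.306 = 10.766.

10.8 years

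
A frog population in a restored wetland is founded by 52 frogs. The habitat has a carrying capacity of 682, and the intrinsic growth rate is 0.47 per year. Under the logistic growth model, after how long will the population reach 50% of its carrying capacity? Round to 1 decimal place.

A = (K − N₀)/N₀ = (682 − 52)/52 = 12.115.
Solve 682/(1 + 12.115·e^(−0.47t)) = 341: 1 + 12.115·e^(−0.47t) = 2, so e^(−0.47t) = 0.0825397.
−0.47·t = ln(0.0825397) = -2.4945, so t = 2.4945/0.47 = 5.3074.

5.3 years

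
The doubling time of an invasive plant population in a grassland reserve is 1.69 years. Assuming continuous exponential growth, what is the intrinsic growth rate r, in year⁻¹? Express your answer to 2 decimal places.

0.41 per year

r = ln(2)/t_d = 0.6931/1.69 = 0.41015.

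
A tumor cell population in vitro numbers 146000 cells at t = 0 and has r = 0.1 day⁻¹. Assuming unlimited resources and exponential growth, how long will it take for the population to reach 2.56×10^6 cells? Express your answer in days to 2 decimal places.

Set N₀·e^(rt) = 2.56×10^6: e^(0.1·t) = 2.56×10^6/146000 = 17.534.
0.1·t = ln(17.534) = 2.8642, so t = 2.8642/0.1 = 28.642.

28.64 days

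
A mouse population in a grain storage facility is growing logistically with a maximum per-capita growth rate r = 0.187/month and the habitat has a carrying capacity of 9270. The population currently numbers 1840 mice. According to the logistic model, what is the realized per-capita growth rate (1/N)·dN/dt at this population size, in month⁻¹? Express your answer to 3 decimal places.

0.150 per month

(1/N)·dN/dt = r(1 − N/K) = 0.187 × (1 − 1840/9270).
= 0.187 × 0.80151 = 0.14988.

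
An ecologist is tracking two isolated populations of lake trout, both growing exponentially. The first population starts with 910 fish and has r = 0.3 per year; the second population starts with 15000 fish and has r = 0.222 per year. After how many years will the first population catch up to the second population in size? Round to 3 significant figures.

Set 910·e^(0.3t) = 15000·e^(0.222t).
e^((0.3 − 0.222)t) = 15000/910 → e^(0.078·t) = 16.484.
0.078·t = ln(16.484) = 2.8024, so t = 2.8024/0.078 = 35.928.

35.9 years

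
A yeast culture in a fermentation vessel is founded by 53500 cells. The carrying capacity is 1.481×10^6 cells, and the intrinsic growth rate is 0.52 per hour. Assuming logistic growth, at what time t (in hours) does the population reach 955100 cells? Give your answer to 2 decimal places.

A = (K − N₀)/N₀ = (1.481×10^6 − 53500)/53500 = 26.682.
Solve 1.481×10^6/(1 + 26.682·e^(−0.52t)) = 955100: 1 + 26.682·e^(−0.52t) = 1.5506, so e^(−0.52t) = 0.0206363.
−0.52·t = ln(0.0206363) = -3.8807, so t = 3.8807/0.52 = 7.4629.

7.46 hours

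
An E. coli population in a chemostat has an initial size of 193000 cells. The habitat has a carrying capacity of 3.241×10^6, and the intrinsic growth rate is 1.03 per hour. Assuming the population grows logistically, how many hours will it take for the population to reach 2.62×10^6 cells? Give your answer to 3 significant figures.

A = (K − N₀)/N₀ = (3.241×10^6 − 193000)/193000 = 15.793.
Solve 3.241×10^6/(1 + 15.793·e^(−1.03t)) = 2.62×10^6: 1 + 15.793·e^(−1.03t) = 1.237, so e^(−1.03t) = 0.0150083.
−1.03·t = ln(0.0150083) = -4.1991, so t = 4.1991/1.03 = 4.0768.

4.08 hours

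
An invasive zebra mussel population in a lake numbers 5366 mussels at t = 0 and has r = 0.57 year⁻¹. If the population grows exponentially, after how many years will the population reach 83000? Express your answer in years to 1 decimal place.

4.8 years

Set N₀·e^(rt) = 83000: e^(0.57·t) = 83000/5366 = 15.468.
0.57·t = ln(15.468) = 2.7388, so t = 2.7388/0.57 = 4.8048.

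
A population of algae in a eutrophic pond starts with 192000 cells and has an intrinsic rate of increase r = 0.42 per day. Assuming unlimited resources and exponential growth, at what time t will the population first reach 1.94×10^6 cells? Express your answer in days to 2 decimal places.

Set N₀·e^(rt) = 1.94×10^6: e^(0.42·t) = 1.94×10^6/192000 = 10.104.
0.42·t = ln(10.104) = 2.3129, so t = 2.3129/0.42 = 5.507.

5.51 days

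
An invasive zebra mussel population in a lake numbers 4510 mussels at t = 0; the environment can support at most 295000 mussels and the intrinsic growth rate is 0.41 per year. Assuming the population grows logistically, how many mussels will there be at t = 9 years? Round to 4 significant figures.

113100 mussels

A = (K − N₀)/N₀ = (295000 − 4510)/4510 = 64.41.
N(t) = K/(1 + A·e^(−rt)) = 295000/(1 + 64.41×e^(−0.41×9)).
e^(−3.69) = 0.024972; denominator = 1 + 64.41×0.024972 = 2.6085.
N = 295000/2.6085 = 113094.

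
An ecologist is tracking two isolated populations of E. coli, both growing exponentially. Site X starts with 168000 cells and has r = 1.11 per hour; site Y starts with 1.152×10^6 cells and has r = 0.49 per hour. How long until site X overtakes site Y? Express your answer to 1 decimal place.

Set 168000·e^(1.11t) = 1.152×10^6·e^(0.49t).
e^((1.11 − 0.49)t) = 1.152×10^6/168000 → e^(0.62·t) = 6.8571.
0.62·t = ln(6.8571) = 1.9253, so t = 1.9253/0.62 = 3.1053.

3.1 hours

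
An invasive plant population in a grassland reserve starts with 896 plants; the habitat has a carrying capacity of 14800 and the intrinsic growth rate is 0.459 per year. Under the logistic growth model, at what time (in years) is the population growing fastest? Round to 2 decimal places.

5.97 years

Logistic growth is fastest at N = K/2 = 7400.
A = (K − N₀)/N₀ = 15.518. Set K/(1 + A·e^(−rt)) = K/2 → A·e^(−rt) = 1.
e^(−0.459t) = 1/15.518 = 0.0644419, so t = ln(15.518)/0.459 = 2.742/0.459 = 5.9738.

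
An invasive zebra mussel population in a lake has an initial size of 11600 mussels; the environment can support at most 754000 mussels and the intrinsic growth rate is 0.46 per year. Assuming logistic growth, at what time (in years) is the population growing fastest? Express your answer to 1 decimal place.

Logistic growth is fastest at N = K/2 = 377000.
A = (K − N₀)/N₀ = 64. Set K/(1 + A·e^(−rt)) = K/2 → A·e^(−rt) = 1.
e^(−0.46t) = 1/64 = 0.015625, so t = ln(64)/0.46 = 4.1589/0.46 = 9.0411.

9.0 years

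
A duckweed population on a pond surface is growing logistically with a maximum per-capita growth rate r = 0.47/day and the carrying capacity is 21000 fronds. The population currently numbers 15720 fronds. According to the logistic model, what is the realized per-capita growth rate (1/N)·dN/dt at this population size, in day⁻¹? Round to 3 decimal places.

(1/N)·dN/dt = r(1 − N/K) = 0.47 × (1 − 15720/21000).
= 0.47 × 0.25143 = 0.11817.

0.118 per day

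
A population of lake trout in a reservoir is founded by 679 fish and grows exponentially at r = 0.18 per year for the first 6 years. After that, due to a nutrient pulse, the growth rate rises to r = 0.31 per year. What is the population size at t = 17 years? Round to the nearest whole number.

60513 fish

Phase 1: N(6) = 679·e^(0.18×6) = 679·e^1.08 = 1999.44.
Phase 2 runs for 17 − 6 = 11 years at r = 0.31.
N(17) = 1999.44·e^(0.31×11) = 1999.44·e^3.41 = 60513.5.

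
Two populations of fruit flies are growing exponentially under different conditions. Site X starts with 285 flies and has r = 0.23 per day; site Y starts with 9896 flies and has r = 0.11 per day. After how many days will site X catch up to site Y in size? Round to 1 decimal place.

Set 285·e^(0.23t) = 9896·e^(0.11t).
e^((0.23 − 0.11)t) = 9896/285 → e^(0.12·t) = 34.723.
0.12·t = ln(34.723) = 3.5474, so t = 3.5474/0.12 = 29.562.

29.6 days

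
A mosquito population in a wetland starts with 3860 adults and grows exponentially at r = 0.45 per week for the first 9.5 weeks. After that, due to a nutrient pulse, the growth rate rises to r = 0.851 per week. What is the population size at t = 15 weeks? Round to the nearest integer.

29916552 adults

Phase 1: N(9.5) = 3860·e^(0.45×9.5) = 3860·e^4.275 = 277457.
Phase 2 runs for 15 − 9.5 = 5.5 weeks at r = 0.851.
N(15) = 277457·e^(0.851×5.5) = 277457·e^4.681 = 2.991655×10^7.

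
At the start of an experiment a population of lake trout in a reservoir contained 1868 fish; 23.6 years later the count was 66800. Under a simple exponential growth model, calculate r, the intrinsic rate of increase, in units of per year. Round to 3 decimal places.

0.152 per year

From N(t) = N₀·e^(rt): e^(r·23.6) = 66800/1868 = 35.76.
r·23.6 = ln(35.76) = 3.5768, so r = 3.5768/23.6 = 0.15156.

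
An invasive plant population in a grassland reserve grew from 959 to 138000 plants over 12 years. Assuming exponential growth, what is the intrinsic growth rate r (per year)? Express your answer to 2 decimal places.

From N(t) = N₀·e^(rt): e^(r·12) = 138000/959 = 143.9.
r·12 = ln(143.9) = 4.9691, so r = 4.9691/12 = 0.41409.

0.41 per year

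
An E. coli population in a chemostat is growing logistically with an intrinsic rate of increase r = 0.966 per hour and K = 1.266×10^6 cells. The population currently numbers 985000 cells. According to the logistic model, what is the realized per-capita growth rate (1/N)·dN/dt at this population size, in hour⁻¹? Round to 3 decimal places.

0.214 per hour

(1/N)·dN/dt = r(1 − N/K) = 0.966 × (1 − 985000/1.266×10^6).
= 0.966 × 0.22196 = 0.21441.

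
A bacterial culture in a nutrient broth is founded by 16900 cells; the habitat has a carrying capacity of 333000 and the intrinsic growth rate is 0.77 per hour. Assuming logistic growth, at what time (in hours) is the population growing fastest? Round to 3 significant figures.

Logistic growth is fastest at N = K/2 = 166500.
A = (K − N₀)/N₀ = 18.704. Set K/(1 + A·e^(−rt)) = K/2 → A·e^(−rt) = 1.
e^(−0.77t) = 1/18.704 = 0.0534641, so t = ln(18.704)/0.77 = 2.9287/0.77 = 3.8036.

3.80 hours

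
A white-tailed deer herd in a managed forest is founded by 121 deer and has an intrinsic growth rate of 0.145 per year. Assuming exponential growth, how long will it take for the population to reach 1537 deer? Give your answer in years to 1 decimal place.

17.5 years

Set N₀·e^(rt) = 1537: e^(0.145·t) = 1537/121 = 12.702.
0.145·t = ln(12.702) = 2.5418, so t = 2.5418/0.145 = 17.53.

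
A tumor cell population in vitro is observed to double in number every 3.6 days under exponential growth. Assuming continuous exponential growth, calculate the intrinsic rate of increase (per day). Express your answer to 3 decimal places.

0.193 per day

r = ln(2)/t_d = 0.6931/3.6 = 0.19254.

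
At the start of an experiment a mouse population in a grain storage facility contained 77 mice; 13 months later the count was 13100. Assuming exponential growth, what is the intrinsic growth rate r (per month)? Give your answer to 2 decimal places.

From N(t) = N₀·e^(rt): e^(r·13) = 13100/77 = 170.13.
r·13 = ln(170.13) = 5.1366, so r = 5.1366/13 = 0.39512.

0.40 per month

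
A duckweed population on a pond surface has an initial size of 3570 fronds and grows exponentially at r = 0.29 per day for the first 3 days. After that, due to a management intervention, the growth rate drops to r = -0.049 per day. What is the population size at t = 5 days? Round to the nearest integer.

7726 fronds

Phase 1: N(3) = 3570·e^(0.29×3) = 3570·e^0.87 = 8521.27.
Phase 2 runs for 5 − 3 = 2 days at r = -0.049.
N(5) = 8521.27·e^(-0.049×2) = 8521.27·e^-0.098 = 7725.8.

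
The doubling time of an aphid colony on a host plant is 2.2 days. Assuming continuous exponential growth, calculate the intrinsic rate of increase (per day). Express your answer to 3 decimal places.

0.315 per day

r = ln(2)/t_d = 0.6931/2.2 = 0.31507.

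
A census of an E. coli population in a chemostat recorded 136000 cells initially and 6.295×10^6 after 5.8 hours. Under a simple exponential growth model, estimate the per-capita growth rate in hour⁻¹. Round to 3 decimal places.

From N(t) = N₀·e^(rt): e^(r·5.8) = 6.295×10^6/136000 = 46.287.
r·5.8 = ln(46.287) = 3.8349, so r = 3.8349/5.8 = 0.66118.

0.661 per hour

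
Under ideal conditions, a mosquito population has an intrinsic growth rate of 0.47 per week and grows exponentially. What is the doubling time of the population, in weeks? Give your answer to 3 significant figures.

1.47 weeks

Doubling time t_d = ln(2)/r = 0.6931/0.47 = 1.4748.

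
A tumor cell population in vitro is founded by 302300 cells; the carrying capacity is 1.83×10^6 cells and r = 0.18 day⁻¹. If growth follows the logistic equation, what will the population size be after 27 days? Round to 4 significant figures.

1761000 cells

A = (K − N₀)/N₀ = (1.83×10^6 − 302300)/302300 = 5.0536.
N(t) = K/(1 + A·e^(−rt)) = 1.83×10^6/(1 + 5.0536×e^(−0.18×27)).
e^(−4.86) = 0.0077505; denominator = 1 + 5.0536×0.0077505 = 1.0392.
N = 1.83×10^6/1.0392 = 1.761025×10^6.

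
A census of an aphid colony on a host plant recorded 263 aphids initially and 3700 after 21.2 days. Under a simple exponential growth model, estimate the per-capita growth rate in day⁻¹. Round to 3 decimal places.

From N(t) = N₀·e^(rt): e^(r·21.2) = 3700/263 = 14.068.
r·21.2 = ln(14.068) = 2.6439, so r = 2.6439/21.2 = 0.12471.

0.125 per day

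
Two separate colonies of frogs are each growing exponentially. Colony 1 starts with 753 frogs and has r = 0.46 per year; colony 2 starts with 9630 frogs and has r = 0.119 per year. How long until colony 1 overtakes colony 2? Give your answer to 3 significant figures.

7.47 years

Set 753·e^(0.46t) = 9630·e^(0.119t).
e^((0.46 − 0.119)t) = 9630/753 → e^(0.341·t) = 12.789.
0.341·t = ln(12.789) = 2.5486, so t = 2.5486/0.341 = 7.4738.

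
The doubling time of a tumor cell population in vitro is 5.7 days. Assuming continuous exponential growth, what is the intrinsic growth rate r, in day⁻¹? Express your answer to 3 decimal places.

r = ln(2)/t_d = 0.6931/5.7 = 0.1216.

0.122 per day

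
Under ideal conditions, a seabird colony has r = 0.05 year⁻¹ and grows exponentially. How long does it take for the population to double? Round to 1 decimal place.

13.9 years

Doubling time t_d = ln(2)/r = 0.6931/0.05 = 13.863.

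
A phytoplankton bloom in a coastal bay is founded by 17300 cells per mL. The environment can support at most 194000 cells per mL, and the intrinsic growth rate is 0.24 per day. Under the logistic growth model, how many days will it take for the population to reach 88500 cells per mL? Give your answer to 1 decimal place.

9.0 days

A = (K − N₀)/N₀ = (194000 − 17300)/17300 = 10.214.
Solve 194000/(1 + 10.214·e^(−0.24t)) = 88500: 1 + 10.214·e^(−0.24t) = 2.1921, so e^(−0.24t) = 0.116713.
−0.24·t = ln(0.116713) = -2.148, so t = 2.148/0.24 = 8.9502.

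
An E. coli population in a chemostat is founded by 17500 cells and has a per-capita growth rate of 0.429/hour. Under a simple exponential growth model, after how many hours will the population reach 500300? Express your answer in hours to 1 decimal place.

Set N₀·e^(rt) = 500300: e^(0.429·t) = 500300/17500 = 28.589.
0.429·t = ln(28.589) = 3.353, so t = 3.353/0.429 = 7.8159.

7.8 hours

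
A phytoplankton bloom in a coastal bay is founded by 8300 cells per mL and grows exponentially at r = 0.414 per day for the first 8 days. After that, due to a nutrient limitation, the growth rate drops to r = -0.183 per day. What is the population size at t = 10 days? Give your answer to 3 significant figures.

158000 cells per mL

Phase 1: N(8) = 8300·e^(0.414×8) = 8300·e^3.312 = 227752.
Phase 2 runs for 10 − 8 = 2 days at r = -0.183.
N(10) = 227752·e^(-0.183×2) = 227752·e^-0.366 = 157946.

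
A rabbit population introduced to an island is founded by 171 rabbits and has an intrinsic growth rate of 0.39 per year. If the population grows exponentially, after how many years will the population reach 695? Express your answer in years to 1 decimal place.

3.6 years

Set N₀·e^(rt) = 695: e^(0.39·t) = 695/171 = 4.0643.
0.39·t = ln(4.0643) = 1.4022, so t = 1.4022/0.39 = 3.5955.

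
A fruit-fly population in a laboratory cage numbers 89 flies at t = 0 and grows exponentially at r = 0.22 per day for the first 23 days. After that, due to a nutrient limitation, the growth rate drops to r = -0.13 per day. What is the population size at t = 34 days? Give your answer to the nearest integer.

3356 flies

Phase 1: N(23) = 89·e^(0.22×23) = 89·e^5.06 = 14025.6.
Phase 2 runs for 34 − 23 = 11 days at r = -0.13.
N(34) = 14025.6·e^(-0.13×11) = 14025.6·e^-1.43 = 3356.44.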